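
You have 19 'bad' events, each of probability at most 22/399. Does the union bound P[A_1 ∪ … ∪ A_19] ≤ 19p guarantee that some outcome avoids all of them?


Union bound: P[∪_{i=1}^{19} A_i] ≤ Σ_i P[A_i] ≤ 19·p = 19·(22/399) = 22/21.
Numerically: 22/21 ≈ 1.0476.
Is 22/21 < 1? NO.
Since the bound 22/21 is ≥ 1, the union bound is uninformative here; it does NOT by itself certify existence.

19·p = 22/21 ≈ 1.0476; existence NOT certified by the union bound.


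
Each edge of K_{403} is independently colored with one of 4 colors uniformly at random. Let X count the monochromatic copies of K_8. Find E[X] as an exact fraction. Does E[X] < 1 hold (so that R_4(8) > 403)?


E[X] = C(403, 8) · 4^{1 − 28} = 16090020602228430 · 4^{−27} = 16090020602228430/18014398509481984.
As a reduced fraction: E[X] = 8045010301114215/9007199254740992 ≈ 0.8932.
Is E[X] < 1? YES.
Since E[X] < 1, there exists a 4-coloring of K_{403} with no monochromatic K_8; hence R_4(8) > 403.

E[X] = 8045010301114215/9007199254740992 ≈ 0.8932; E[X] < 1, so R_4(8) > 403.


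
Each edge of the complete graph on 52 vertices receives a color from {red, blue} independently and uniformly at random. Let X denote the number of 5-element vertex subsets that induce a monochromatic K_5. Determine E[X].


Let X = Σ_S X_S over the C(52, 5) = 2598960 subsets S of size 5, where X_S = 1 if the K_5 on S is monochromatic.
For a fixed S, the K_5 on S has C(5, 2) = 10 edges. P[all 10 edges red] = (1/2)^10, and likewise for blue, so P[monochromatic] = 2·(1/2)^10 = 2^{1 − 10} = 1/512.
By linearity: E[X] = C(52, 5) · 2^{1 − 10} = 2598960 · 1/512 = 162435/32.
Numerically: E[X] ≈ 5076.094.

E[X] = C(52,5)·2^(1−C(5,2)) = 162435/32 ≈ 5076.094.


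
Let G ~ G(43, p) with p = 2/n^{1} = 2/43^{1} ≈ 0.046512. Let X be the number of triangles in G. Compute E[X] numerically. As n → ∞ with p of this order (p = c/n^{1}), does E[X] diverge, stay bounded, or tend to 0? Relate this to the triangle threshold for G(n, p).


Number of potential triangles: C(43, 3) = 12341.
Each occurs with probability p³ ≈ (0.046512)³ ≈ 1.0062007e-04.
By linearity: E[X] = C(43, 3)·p³ ≈ 12341 · 1.0062007e-04 ≈ 1.24175.
Here α = 1, so p = 2/n is exactly at the triangle threshold p ~ 1/n. Asymptotically E[X] → c³/6 = 2³/6 = 4/3 ≈ 1.33333, a bounded constant. In this regime the triangle count is asymptotically Poisson(c³/6).

E[X] ≈ 1.24175; in regime p = Θ(1/n^{1}) E[X] stays bounded (at the triangle threshold p ~ 1/n).


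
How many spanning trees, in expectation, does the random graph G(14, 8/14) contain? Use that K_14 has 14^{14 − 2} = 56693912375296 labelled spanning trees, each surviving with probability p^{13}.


K_14 has 14^{14 − 2} = 56693912375296 labelled spanning trees.
For each such spanning tree H, let X_H = 1 if all 13 edges of H are present in G. Then P[X_H = 1] = p^{13} = (4/7)^{13} = 67108864/96889010407.
By linearity of expectation: E[X] = Σ_H E[X_H] = 56693912375296 · p^{13} = 56693912375296 · 67108864/96889010407 = 274877906944/7.
Numerically: E[X] ≈ 3.927e+10.

E[X] = 56693912375296 · (4/7)^{13} = 274877906944/7 ≈ 3.927e+10.


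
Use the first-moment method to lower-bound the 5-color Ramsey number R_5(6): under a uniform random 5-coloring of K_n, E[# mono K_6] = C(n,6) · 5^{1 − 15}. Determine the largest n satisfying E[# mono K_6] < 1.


We need C(n, 6) · 5^{1 − 15} < 1, i.e. C(n, 6) < 5^{15 − 1} = 6103515625.
Check values of n near the boundary:
  n = 126: C(126, 6) = 4925156775; 4925156775 < 6103515625? YES
  n = 127: C(127, 6) = 5169379425; 5169379425 < 6103515625? YES
  n = 128: C(128, 6) = 5423611200; 5423611200 < 6103515625? YES
  n = 129: C(129, 6) = 5688177600; 5688177600 < 6103515625? YES
  n = 130: C(130, 6) = 5963412000; 5963412000 < 6103515625? YES
  n = 131: C(131, 6) = 6249655776; 6249655776 < 6103515625? NO
  n = 132: C(132, 6) = 6547258432; 6547258432 < 6103515625? NO
  n = 133: C(133, 6) = 6856577728; 6856577728 < 6103515625? NO
The largest n with C(n, 6) < 6103515625 is n = 130 (where E[X] = 47707296/48828125 ≈ 0.9770454). Hence R_5(6) > 130, i.e. R_5(6) ≥ 131.

Largest n = 130; hence R_5(6) > 130.


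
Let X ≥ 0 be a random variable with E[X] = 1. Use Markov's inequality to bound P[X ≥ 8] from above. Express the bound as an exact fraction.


μ = E[X] = 1, a = 8.
Markov: P[X ≥ 8] ≤ μ/a = (1)/8 = 1/8.
Numerically: ≈ 0.125000.
(Since a = 8 > μ = 1.000000, the bound 1/8 is < 1 and informative.)

P[X ≥ 8] ≤ 1/8 ≈ 0.125000.


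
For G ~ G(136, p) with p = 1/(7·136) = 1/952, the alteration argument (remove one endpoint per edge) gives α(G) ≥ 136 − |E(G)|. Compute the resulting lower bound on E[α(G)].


E[|E(G)|] = C(136, 2)·p = 9180 · (1/952) = 135/14.
E[α(G)] ≥ n − E[|E(G)|] = 136 − 135/14 = 1769/14.
Numerically: ≈ 126.35714.
(This is only a lower bound; the true E[α(G)] may be larger.)

E[α(G)] ≥ 1769/14 ≈ 126.35714.


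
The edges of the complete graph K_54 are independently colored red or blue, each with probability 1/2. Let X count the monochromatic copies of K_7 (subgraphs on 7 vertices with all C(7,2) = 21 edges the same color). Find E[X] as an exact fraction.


Let X = Σ_S X_S over the C(54, 7) = 177100560 subsets S of size 7, where X_S = 1 if the K_7 on S is monochromatic.
For a fixed S, the K_7 on S has C(7, 2) = 21 edges. P[all 21 edges red] = (1/2)^21, and likewise for blue, so P[monochromatic] = 2·(1/2)^21 = 2^{1 − 21} = 1/1048576.
By linearity: E[X] = C(54, 7) · 2^{1 − 21} = 177100560 · 1/1048576 = 11068785/65536.
Numerically: E[X] ≈ 168.8963.

E[X] = C(54,7)·2^(1−C(7,2)) = 11068785/65536 ≈ 168.8963.


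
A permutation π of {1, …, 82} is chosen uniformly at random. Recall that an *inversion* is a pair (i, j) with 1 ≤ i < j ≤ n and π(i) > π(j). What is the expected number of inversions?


Write X = Σ X_I over the C(82, 2) = 3321 pairs i < j, with X_I the indicator of one inversion.
There are 3321 indicators.
For each fixed pair i < j, the values π(i) and π(j) are two distinct elements of {1, …, 82} in uniformly random order; by symmetry P[π(i) > π(j)] = 1/2.
By linearity: E[X] = 3321 · (1/2) = C(82, 2) · (1/2) = 3321/2 = 3321/2 ≈ 1660.50000.

E[X] = 3321/2 = 1660.50000.


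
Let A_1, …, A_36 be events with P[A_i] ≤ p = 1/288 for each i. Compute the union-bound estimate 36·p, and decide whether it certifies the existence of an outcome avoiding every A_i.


Union bound: P[∪_{i=1}^{36} A_i] ≤ Σ_i P[A_i] ≤ 36·p = 36·(1/288) = 1/8.
Numerically: 1/8 ≈ 0.12500.
Is 1/8 < 1? YES.
Since P[∪ A_i] ≤ 1/8 < 1, the complement has P[∩ A_i^c] ≥ 1 − 1/8 = 7/8 > 0, so some outcome avoids every A_i.

36·p = 1/8 ≈ 0.12500; existence CERTIFIED by the union bound.


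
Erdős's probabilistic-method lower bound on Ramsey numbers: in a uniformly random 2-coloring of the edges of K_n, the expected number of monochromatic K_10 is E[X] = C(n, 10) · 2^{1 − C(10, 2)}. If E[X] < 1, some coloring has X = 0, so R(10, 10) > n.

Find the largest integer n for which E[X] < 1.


We need C(n, 10) · 2^{1 − 45} < 1, i.e. C(n, 10) < 2^{45 − 1} = 17592186044416.
Check values of n near the boundary:
  n = 96: C(96, 10) = 11279926456656; 11279926456656 < 17592186044416? YES
  n = 97: C(97, 10) = 12576469727536; 12576469727536 < 17592186044416? YES
  n = 98: C(98, 10) = 14005614014756; 14005614014756 < 17592186044416? YES
  n = 99: C(99, 10) = 15579278510796; 15579278510796 < 17592186044416? YES
  n = 100: C(100, 10) = 17310309456440; 17310309456440 < 17592186044416? YES
  n = 101: C(101, 10) = 19212541264840; 19212541264840 < 17592186044416? NO
  n = 102: C(102, 10) = 21300860967540; 21300860967540 < 17592186044416? NO
The largest n with C(n, 10) < 17592186044416 is n = 100 (where E[X] = 2163788682055/2199023255552 ≈ 0.984). Hence R(10, 10) > 100, i.e. R(10, 10) ≥ 101.

Largest n = 100; hence R(10, 10) > 100.


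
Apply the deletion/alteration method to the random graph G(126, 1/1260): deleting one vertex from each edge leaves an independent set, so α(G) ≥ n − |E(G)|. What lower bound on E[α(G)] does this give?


E[|E(G)|] = C(126, 2)·p = 7875 · (1/1260) = 25/4.
E[α(G)] ≥ n − E[|E(G)|] = 126 − 25/4 = 479/4.
Numerically: ≈ 119.7500.
(This is only a lower bound; the true E[α(G)] may be larger.)

E[α(G)] ≥ 479/4 ≈ 119.7500.


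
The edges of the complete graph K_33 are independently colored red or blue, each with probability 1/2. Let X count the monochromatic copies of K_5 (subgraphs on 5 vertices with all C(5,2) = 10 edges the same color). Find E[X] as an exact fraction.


Let X = Σ_S X_S over the C(33, 5) = 237336 subsets S of size 5, where X_S = 1 if the K_5 on S is monochromatic.
For a fixed S, the K_5 on S has C(5, 2) = 10 edges. P[all 10 edges red] = (1/2)^10, and likewise for blue, so P[monochromatic] = 2·(1/2)^10 = 2^{1 − 10} = 1/512.
By linearity: E[X] = C(33, 5) · 2^{1 − 10} = 237336 · 1/512 = 29667/64.
Numerically: E[X] ≈ 463.547.

E[X] = C(33,5)·2^(1−C(5,2)) = 29667/64 ≈ 463.547.


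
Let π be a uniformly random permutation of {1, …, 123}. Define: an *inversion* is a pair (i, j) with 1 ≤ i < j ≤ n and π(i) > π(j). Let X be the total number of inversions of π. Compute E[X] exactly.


Write X = Σ X_I over the C(123, 2) = 7503 pairs i < j, with X_I the indicator of one inversion.
There are 7503 indicators.
For each fixed pair i < j, the values π(i) and π(j) are two distinct elements of {1, …, 123} in uniformly random order; by symmetry P[π(i) > π(j)] = 1/2.
By linearity: E[X] = 7503 · (1/2) = C(123, 2) · (1/2) = 7503/2 = 7503/2 ≈ 3751.50000.

E[X] = 7503/2 = 3751.50000.


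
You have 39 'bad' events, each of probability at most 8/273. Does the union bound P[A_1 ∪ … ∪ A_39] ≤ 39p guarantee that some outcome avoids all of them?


Union bound: P[∪_{i=1}^{39} A_i] ≤ Σ_i P[A_i] ≤ 39·p = 39·(8/273) = 8/7.
Numerically: 8/7 ≈ 1.1429.
Is 8/7 < 1? NO.
Since the bound 8/7 is ≥ 1, the union bound is uninformative here; it does NOT by itself certify existence.

39·p = 8/7 ≈ 1.1429; existence NOT certified by the union bound.


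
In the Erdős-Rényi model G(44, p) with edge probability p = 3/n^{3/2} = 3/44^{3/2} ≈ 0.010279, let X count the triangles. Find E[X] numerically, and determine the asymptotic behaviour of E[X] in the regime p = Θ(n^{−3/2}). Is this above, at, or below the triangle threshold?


Number of potential triangles: C(44, 3) = 13244.
Each occurs with probability p³ ≈ (0.010279)³ ≈ 1.0859922e-06.
By linearity: E[X] = C(44, 3)·p³ ≈ 13244 · 1.0859922e-06 ≈ 0.01438.
Since α = 3/2 > 1, p = c/n^{3/2} = o(1/n) is below the triangle threshold p ~ 1/n. Asymptotically E[X] ~ (c³/6)·n^{3(1−α)} = (3³/6)·n^{-1.5} → 0, so by Markov's inequality G has no triangles w.h.p.

E[X] ≈ 0.01438; in regime p = Θ(1/n^{3/2}) E[X] tends to 0 (below the triangle threshold p ~ 1/n).


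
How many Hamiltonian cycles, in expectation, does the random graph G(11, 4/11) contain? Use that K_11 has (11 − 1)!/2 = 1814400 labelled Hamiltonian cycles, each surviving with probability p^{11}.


K_11 has (11 − 1)!/2 = 1814400 labelled Hamiltonian cycles.
For each such Hamiltonian cycle H, let X_H = 1 if all 11 edges of H are present in G. Then P[X_H = 1] = p^{11} = (4/11)^{11} = 4194304/285311670611.
Summing the indicators: E[X] = Σ_H E[X_H] = 1814400 · p^{11} = 1814400 · 4194304/285311670611 = 7610145177600/285311670611.
Numerically: E[X] ≈ 26.7.

E[X] = 1814400 · (4/11)^{11} = 7610145177600/285311670611 ≈ 26.7.


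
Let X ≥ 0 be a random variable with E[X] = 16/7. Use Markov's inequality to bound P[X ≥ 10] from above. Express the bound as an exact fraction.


μ = E[X] = 16/7, a = 10.
Markov: P[X ≥ 10] ≤ μ/a = (16/7)/10 = 8/35.
Numerically: ≈ 0.2286.
(Since a = 10 > μ = 2.2857, the bound 8/35 is < 1 and informative.)

P[X ≥ 10] ≤ 8/35 ≈ 0.2286.


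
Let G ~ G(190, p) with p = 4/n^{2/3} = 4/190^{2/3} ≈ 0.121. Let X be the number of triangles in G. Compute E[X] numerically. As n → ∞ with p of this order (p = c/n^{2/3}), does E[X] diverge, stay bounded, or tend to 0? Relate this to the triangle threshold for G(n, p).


Number of potential triangles: C(190, 3) = 1125180.
Each occurs with probability p³ ≈ (0.121)³ ≈ 1.77285e-03.
By linearity: E[X] = C(190, 3)·p³ ≈ 1125180 · 1.77285e-03 ≈ 1994.779.
Since α = 2/3 < 1, p = c/n^{2/3} ≫ 1/n is above the triangle threshold p ~ 1/n. Asymptotically E[X] ~ (c³/6)·n^{3(1−α)} = (4³/6)·n^{1} → ∞; triangles are abundant w.h.p.

E[X] ≈ 1994.779; in regime p = Θ(1/n^{2/3}) E[X] diverges (above the triangle threshold p ~ 1/n).


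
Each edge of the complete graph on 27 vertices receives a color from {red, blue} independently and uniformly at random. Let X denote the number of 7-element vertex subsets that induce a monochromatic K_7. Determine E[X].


Let X = Σ_S X_S over the C(27, 7) = 888030 subsets S of size 7, where X_S = 1 if the K_7 on S is monochromatic.
For a fixed S, the K_7 on S has C(7, 2) = 21 edges. P[all 21 edges red] = (1/2)^21, and likewise for blue, so P[monochromatic] = 2·(1/2)^21 = 2^{1 − 21} = 1/1048576.
By linearity of expectation: E[X] = C(27, 7) · 2^{1 − 21} = 888030 · 1/1048576 = 444015/524288.
Numerically: E[X] ≈ 0.846891.

E[X] = C(27,7)·2^(1−C(7,2)) = 444015/524288 ≈ 0.846891.


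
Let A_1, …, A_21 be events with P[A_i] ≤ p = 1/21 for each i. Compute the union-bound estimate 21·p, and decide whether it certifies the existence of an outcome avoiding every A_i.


Union bound: P[∪_{i=1}^{21} A_i] ≤ Σ_i P[A_i] ≤ 21·p = 21·(1/21) = 1.
Numerically: 1 ≈ 1.000.
Is 1 < 1? NO.
Since the bound 1 is ≥ 1, the union bound is uninformative here; it does NOT by itself certify existence.

21·p = 1 ≈ 1.000; existence NOT certified by the union bound.


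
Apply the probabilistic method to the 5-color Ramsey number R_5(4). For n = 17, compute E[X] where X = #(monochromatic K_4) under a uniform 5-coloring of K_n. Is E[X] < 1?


E[X] = C(17, 4) · 5^{1 − 6} = 2380 · 5^{−5} = 2380/3125.
As a reduced fraction: E[X] = 476/625 ≈ 0.7616.
Is E[X] < 1? YES.
Since E[X] < 1, there exists a 5-coloring of K_{17} with no monochromatic K_4; hence R_5(4) > 17.

E[X] = 476/625 ≈ 0.7616; E[X] < 1, so R_5(4) > 17.


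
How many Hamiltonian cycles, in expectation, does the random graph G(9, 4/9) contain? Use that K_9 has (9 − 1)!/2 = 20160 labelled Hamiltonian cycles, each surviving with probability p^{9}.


K_9 has (9 − 1)!/2 = 20160 labelled Hamiltonian cycles.
For each such Hamiltonian cycle H, let X_H = 1 if all 9 edges of H are present in G. Then P[X_H = 1] = p^{9} = (4/9)^{9} = 262144/387420489.
Summing the indicators: E[X] = Σ_H E[X_H] = 20160 · p^{9} = 20160 · 262144/387420489 = 587202560/43046721.
Numerically: E[X] ≈ 13.6411.

E[X] = 20160 · (4/9)^{9} = 587202560/43046721 ≈ 13.6411.


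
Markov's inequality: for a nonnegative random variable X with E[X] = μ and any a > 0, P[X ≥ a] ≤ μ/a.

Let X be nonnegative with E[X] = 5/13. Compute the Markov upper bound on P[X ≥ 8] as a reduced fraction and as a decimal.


μ = E[X] = 5/13, a = 8.
Markov: P[X ≥ 8] ≤ μ/a = (5/13)/8 = 5/104.
Numerically: ≈ 0.048077.
(Since a = 8 > μ = 0.384615, the bound 5/104 is < 1 and informative.)

P[X ≥ 8] ≤ 5/104 ≈ 0.048077.


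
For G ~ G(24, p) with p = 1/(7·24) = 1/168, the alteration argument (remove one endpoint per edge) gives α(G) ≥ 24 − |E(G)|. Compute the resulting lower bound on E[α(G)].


E[|E(G)|] = C(24, 2)·p = 276 · (1/168) = 23/14.
E[α(G)] ≥ n − E[|E(G)|] = 24 − 23/14 = 313/14.
Numerically: ≈ 22.357143.
(This is only a lower bound; the true E[α(G)] may be larger.)

E[α(G)] ≥ 313/14 ≈ 22.357143.


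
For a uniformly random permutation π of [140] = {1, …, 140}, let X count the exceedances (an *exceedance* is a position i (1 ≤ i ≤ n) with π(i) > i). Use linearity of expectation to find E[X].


Write X = Σ_{i=1}^{140} X_i, where X_i = 1_{π(i) > i}.
For each fixed i, π(i) is uniform over {1, …, 140} (marginal of a uniform permutation), so P[π(i) > i] = (n − i)/n. Summing: Σ_{i=1}^{140} (n − i)/n = (0 + 1 + … + 139)/140 = 140(140 − 1)/(2·140) = (140 − 1)/2.
Hence E[X] = Σ_{i=1}^{140} (140 − i)/140 = 139/2 ≈ 69.500000.

E[X] = 139/2 = 69.500000.


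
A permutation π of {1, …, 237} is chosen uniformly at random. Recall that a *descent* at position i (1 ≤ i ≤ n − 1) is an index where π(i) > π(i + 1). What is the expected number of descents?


Write X = Σ X_I over i = 1, …, 236, with X_I the indicator of one descent.
There are 236 indicators.
For each fixed i, the pair (π(i), π(i+1)) is a uniformly random ordered pair of distinct values from {1, …, 237}; by symmetry P[π(i) > π(i+1)] = 1/2.
By linearity: E[X] = 236 · (1/2) = (237 − 1) · (1/2) = 118 ≈ 118.0000.

E[X] = 118 = 118.0000.


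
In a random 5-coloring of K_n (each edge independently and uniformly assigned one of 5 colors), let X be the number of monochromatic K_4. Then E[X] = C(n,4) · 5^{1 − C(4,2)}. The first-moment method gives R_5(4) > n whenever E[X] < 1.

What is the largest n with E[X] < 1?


We need C(n, 4) · 5^{1 − 6} < 1, i.e. C(n, 4) < 5^{6 − 1} = 3125.
Check values of n near the boundary:
  n = 17: C(17, 4) = 2380; 2380 < 3125? YES
  n = 18: C(18, 4) = 3060; 3060 < 3125? YES
  n = 19: C(19, 4) = 3876; 3876 < 3125? NO
The largest n with C(n, 4) < 3125 is n = 18 (where E[X] = 612/625 ≈ 0.979). Hence R_5(4) > 18, i.e. R_5(4) ≥ 19.

Largest n = 18; hence R_5(4) > 18.


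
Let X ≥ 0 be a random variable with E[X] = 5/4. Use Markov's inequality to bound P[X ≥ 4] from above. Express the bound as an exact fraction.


μ = E[X] = 5/4, a = 4.
Markov: P[X ≥ 4] ≤ μ/a = (5/4)/4 = 5/16.
Numerically: ≈ 0.312.
(Since a = 4 > μ = 1.250, the bound 5/16 is < 1 and informative.)

P[X ≥ 4] ≤ 5/16 ≈ 0.312.


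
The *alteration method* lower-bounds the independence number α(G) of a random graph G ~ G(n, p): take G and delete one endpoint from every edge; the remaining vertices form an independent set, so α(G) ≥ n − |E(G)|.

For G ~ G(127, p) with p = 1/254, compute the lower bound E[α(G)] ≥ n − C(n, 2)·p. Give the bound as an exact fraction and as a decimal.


E[|E(G)|] = C(127, 2)·p = 8001 · (1/254) = 63/2.
E[α(G)] ≥ n − E[|E(G)|] = 127 − 63/2 = 191/2.
Numerically: ≈ 95.50000.
(This is only a lower bound; the true E[α(G)] may be larger.)

E[α(G)] ≥ 191/2 ≈ 95.50000.


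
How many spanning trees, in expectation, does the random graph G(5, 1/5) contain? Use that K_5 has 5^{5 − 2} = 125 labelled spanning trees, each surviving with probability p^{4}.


K_5 has 5^{5 − 2} = 125 labelled spanning trees.
For each such spanning tree H, let X_H = 1 if all 4 edges of H are present in G. Then P[X_H = 1] = p^{4} = (1/5)^{4} = 1/625.
Summing the indicators: E[X] = Σ_H E[X_H] = 125 · p^{4} = 125 · 1/625 = 1/5.
Numerically: E[X] ≈ 0.2.

E[X] = 125 · (1/5)^{4} = 1/5 ≈ 0.2.


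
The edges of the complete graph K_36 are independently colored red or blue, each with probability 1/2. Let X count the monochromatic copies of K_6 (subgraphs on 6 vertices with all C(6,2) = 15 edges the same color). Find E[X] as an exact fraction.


Let X = Σ_S X_S over the C(36, 6) = 1947792 subsets S of size 6, where X_S = 1 if the K_6 on S is monochromatic.
For a fixed S, the K_6 on S has C(6, 2) = 15 edges. P[all 15 edges red] = (1/2)^15, and likewise for blue, so P[monochromatic] = 2·(1/2)^15 = 2^{1 − 15} = 1/16384.
By linearity of expectation: E[X] = C(36, 6) · 2^{1 − 15} = 1947792 · 1/16384 = 121737/1024.
Numerically: E[X] ≈ 118.883789.

E[X] = C(36,6)·2^(1−C(6,2)) = 121737/1024 ≈ 118.883789.


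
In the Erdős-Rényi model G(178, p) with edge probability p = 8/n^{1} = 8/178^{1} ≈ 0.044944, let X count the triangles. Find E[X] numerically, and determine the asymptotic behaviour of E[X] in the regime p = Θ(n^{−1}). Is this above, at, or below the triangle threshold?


Number of potential triangles: C(178, 3) = 924176.
Each occurs with probability p³ ≈ (0.044944)³ ≈ 9.0784134e-05.
By linearity: E[X] = C(178, 3)·p³ ≈ 924176 · 9.0784134e-05 ≈ 83.90052.
Here α = 1, so p = 8/n is exactly at the triangle threshold p ~ 1/n. Asymptotically E[X] → c³/6 = 8³/6 = 256/3 ≈ 85.33333, a bounded constant. In this regime the triangle count is asymptotically Poisson(c³/6).

E[X] ≈ 83.90052; in regime p = Θ(1/n^{1}) E[X] stays bounded (at the triangle threshold p ~ 1/n).


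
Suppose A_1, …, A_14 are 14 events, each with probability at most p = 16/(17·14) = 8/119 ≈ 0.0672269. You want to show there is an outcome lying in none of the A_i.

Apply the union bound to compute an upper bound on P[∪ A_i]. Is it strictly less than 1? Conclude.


Union bound: P[∪_{i=1}^{14} A_i] ≤ Σ_i P[A_i] ≤ 14·p = 14·(8/119) = 16/17.
Numerically: 16/17 ≈ 0.9411765.
Is 16/17 < 1? YES.
Since P[∪ A_i] ≤ 16/17 < 1, the complement has P[∩ A_i^c] ≥ 1 − 16/17 = 1/17 > 0, so some outcome avoids every A_i.

14·p = 16/17 ≈ 0.9411765; existence CERTIFIED by the union bound.


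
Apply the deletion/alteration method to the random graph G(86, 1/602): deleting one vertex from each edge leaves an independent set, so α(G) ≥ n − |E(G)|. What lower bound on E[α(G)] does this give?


E[|E(G)|] = C(86, 2)·p = 3655 · (1/602) = 85/14.
E[α(G)] ≥ n − E[|E(G)|] = 86 − 85/14 = 1119/14.
Numerically: ≈ 79.92857.
(This is only a lower bound; the true E[α(G)] may be larger.)

E[α(G)] ≥ 1119/14 ≈ 79.92857.


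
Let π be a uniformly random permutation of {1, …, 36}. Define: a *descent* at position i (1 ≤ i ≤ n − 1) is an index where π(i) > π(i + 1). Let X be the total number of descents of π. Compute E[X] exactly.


Write X = Σ X_I over i = 1, …, 35, with X_I the indicator of one descent.
There are 35 indicators.
For each fixed i, the pair (π(i), π(i+1)) is a uniformly random ordered pair of distinct values from {1, …, 36}; by symmetry P[π(i) > π(i+1)] = 1/2.
By linearity: E[X] = 35 · (1/2) = (36 − 1) · (1/2) = 35/2 ≈ 17.5000.

E[X] = 35/2 = 17.5000.


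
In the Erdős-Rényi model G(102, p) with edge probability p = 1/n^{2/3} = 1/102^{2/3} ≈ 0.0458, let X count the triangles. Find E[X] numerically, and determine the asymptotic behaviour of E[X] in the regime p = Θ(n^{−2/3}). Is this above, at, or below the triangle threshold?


Number of potential triangles: C(102, 3) = 171700.
Each occurs with probability p³ ≈ (0.0458)³ ≈ 9.61169e-05.
By linearity: E[X] = C(102, 3)·p³ ≈ 171700 · 9.61169e-05 ≈ 16.503.
Since α = 2/3 < 1, p = c/n^{2/3} ≫ 1/n is above the triangle threshold p ~ 1/n. Asymptotically E[X] ~ (c³/6)·n^{3(1−α)} = (1³/6)·n^{1} → ∞; triangles are abundant w.h.p.

E[X] ≈ 16.503; in regime p = Θ(1/n^{2/3}) E[X] diverges (above the triangle threshold p ~ 1/n).


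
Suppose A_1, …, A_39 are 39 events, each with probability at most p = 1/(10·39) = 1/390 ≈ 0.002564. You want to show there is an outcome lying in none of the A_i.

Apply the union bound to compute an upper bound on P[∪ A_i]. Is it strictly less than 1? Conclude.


Union bound: P[∪_{i=1}^{39} A_i] ≤ Σ_i P[A_i] ≤ 39·p = 39·(1/390) = 1/10.
Numerically: 1/10 ≈ 0.100000.
Is 1/10 < 1? YES.
Since P[∪ A_i] ≤ 1/10 < 1, the complement has P[∩ A_i^c] ≥ 1 − 1/10 = 9/10 > 0, so some outcome avoids every A_i.

39·p = 1/10 ≈ 0.100000; existence CERTIFIED by the union bound.


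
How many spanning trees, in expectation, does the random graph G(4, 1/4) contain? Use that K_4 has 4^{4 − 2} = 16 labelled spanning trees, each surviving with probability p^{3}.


K_4 has 4^{4 − 2} = 16 labelled spanning trees.
For each such spanning tree H, let X_H = 1 if all 3 edges of H are present in G. Then P[X_H = 1] = p^{3} = (1/4)^{3} = 1/64.
By linearity: E[X] = Σ_H E[X_H] = 16 · p^{3} = 16 · 1/64 = 1/4.
Numerically: E[X] ≈ 0.25.

E[X] = 16 · (1/4)^{3} = 1/4 ≈ 0.25.


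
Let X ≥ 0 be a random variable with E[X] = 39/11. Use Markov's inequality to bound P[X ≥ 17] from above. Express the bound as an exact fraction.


μ = E[X] = 39/11, a = 17.
Markov: P[X ≥ 17] ≤ μ/a = (39/11)/17 = 39/187.
Numerically: ≈ 0.2086.
(Since a = 17 > μ = 3.5455, the bound 39/187 is < 1 and informative.)

P[X ≥ 17] ≤ 39/187 ≈ 0.2086.


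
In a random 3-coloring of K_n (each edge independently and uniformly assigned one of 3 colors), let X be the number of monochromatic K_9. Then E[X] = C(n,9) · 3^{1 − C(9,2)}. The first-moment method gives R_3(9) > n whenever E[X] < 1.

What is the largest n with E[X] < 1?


We need C(n, 9) · 3^{1 − 36} < 1, i.e. C(n, 9) < 3^{36 − 1} = 50031545098999707.
Check values of n near the boundary:
  n = 297: C(297, 9) = 43842345008337645; 43842345008337645 < 50031545098999707? YES
  n = 298: C(298, 9) = 45207677551849890; 45207677551849890 < 50031545098999707? YES
  n = 299: C(299, 9) = 46610674441390059; 46610674441390059 < 50031545098999707? YES
  n = 300: C(300, 9) = 48052241692154700; 48052241692154700 < 50031545098999707? YES
  n = 301: C(301, 9) = 49533303936090975; 49533303936090975 < 50031545098999707? YES
  n = 302: C(302, 9) = 51054804739588650; 51054804739588650 < 50031545098999707? NO
The largest n with C(n, 9) < 50031545098999707 is n = 301 (where E[X] = 16511101312030325/16677181699666569 ≈ 0.99004). Hence R_3(9) > 301, i.e. R_3(9) ≥ 302.

Largest n = 301; hence R_3(9) > 301.


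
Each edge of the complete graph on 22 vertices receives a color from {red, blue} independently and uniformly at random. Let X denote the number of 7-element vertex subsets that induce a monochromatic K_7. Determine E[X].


Let X = Σ_S X_S over the C(22, 7) = 170544 subsets S of size 7, where X_S = 1 if the K_7 on S is monochromatic.
For a fixed S, the K_7 on S has C(7, 2) = 21 edges. P[all 21 edges red] = (1/2)^21, and likewise for blue, so P[monochromatic] = 2·(1/2)^21 = 2^{1 − 21} = 1/1048576.
By linearity: E[X] = C(22, 7) · 2^{1 − 21} = 170544 · 1/1048576 = 10659/65536.
Numerically: E[X] ≈ 0.1626.

E[X] = C(22,7)·2^(1−C(7,2)) = 10659/65536 ≈ 0.1626.


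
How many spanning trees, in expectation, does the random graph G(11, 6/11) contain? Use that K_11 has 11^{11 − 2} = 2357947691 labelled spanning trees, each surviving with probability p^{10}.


K_11 has 11^{11 − 2} = 2357947691 labelled spanning trees.
For each such spanning tree H, let X_H = 1 if all 10 edges of H are present in G. Then P[X_H = 1] = p^{10} = (6/11)^{10} = 60466176/25937424601.
Summing the indicators: E[X] = Σ_H E[X_H] = 2357947691 · p^{10} = 2357947691 · 60466176/25937424601 = 60466176/11.
Numerically: E[X] ≈ 5.5e+06.

E[X] = 2357947691 · (6/11)^{10} = 60466176/11 ≈ 5.5e+06.


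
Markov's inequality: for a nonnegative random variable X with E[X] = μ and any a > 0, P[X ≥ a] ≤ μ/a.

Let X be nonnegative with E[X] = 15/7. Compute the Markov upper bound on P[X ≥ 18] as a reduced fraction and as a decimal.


μ = E[X] = 15/7, a = 18.
Markov: P[X ≥ 18] ≤ μ/a = (15/7)/18 = 5/42.
Numerically: ≈ 0.1190.
(Since a = 18 > μ = 2.1429, the bound 5/42 is < 1 and informative.)

P[X ≥ 18] ≤ 5/42 ≈ 0.1190.


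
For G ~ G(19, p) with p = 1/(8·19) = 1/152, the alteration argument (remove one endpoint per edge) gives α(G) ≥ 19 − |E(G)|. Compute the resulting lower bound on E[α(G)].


E[|E(G)|] = C(19, 2)·p = 171 · (1/152) = 9/8.
E[α(G)] ≥ n − E[|E(G)|] = 19 − 9/8 = 143/8.
Numerically: ≈ 17.8750.
(This is only a lower bound; the true E[α(G)] may be larger.)

E[α(G)] ≥ 143/8 ≈ 17.8750.


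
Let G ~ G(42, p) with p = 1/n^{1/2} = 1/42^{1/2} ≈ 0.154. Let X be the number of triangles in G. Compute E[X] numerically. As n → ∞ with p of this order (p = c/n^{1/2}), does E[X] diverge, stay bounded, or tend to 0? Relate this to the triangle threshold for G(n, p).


Number of potential triangles: C(42, 3) = 11480.
Each occurs with probability p³ ≈ (0.154)³ ≈ 3.67389e-03.
By linearity: E[X] = C(42, 3)·p³ ≈ 11480 · 3.67389e-03 ≈ 42.176.
Since α = 1/2 < 1, p = c/n^{1/2} ≫ 1/n is above the triangle threshold p ~ 1/n. Asymptotically E[X] ~ (c³/6)·n^{3(1−α)} = (1³/6)·n^{1.5} → ∞; triangles are abundant w.h.p.

E[X] ≈ 42.176; in regime p = Θ(1/n^{1/2}) E[X] diverges (above the triangle threshold p ~ 1/n).


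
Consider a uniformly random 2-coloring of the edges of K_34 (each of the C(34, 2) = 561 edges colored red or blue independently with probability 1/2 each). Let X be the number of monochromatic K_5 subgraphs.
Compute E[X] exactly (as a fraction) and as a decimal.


Let X = Σ_S X_S over the C(34, 5) = 278256 subsets S of size 5, where X_S = 1 if the K_5 on S is monochromatic.
For a fixed S, the K_5 on S has C(5, 2) = 10 edges. P[all 10 edges red] = (1/2)^10, and likewise for blue, so P[monochromatic] = 2·(1/2)^10 = 2^{1 − 10} = 1/512.
By linearity of expectation: E[X] = C(34, 5) · 2^{1 − 10} = 278256 · 1/512 = 17391/32.
Numerically: E[X] ≈ 543.4688.

E[X] = C(34,5)·2^(1−C(5,2)) = 17391/32 ≈ 543.4688.


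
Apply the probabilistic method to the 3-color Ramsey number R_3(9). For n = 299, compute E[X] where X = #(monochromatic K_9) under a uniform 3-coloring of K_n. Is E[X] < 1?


E[X] = C(299, 9) · 3^{1 − 36} = 46610674441390059 · 3^{−35} = 46610674441390059/50031545098999707.
As a reduced fraction: E[X] = 15536891480463353/16677181699666569 ≈ 0.9316257.
Is E[X] < 1? YES.
Since E[X] < 1, there exists a 3-coloring of K_{299} with no monochromatic K_9; hence R_3(9) > 299.

E[X] = 15536891480463353/16677181699666569 ≈ 0.9316257; E[X] < 1, so R_3(9) > 299.


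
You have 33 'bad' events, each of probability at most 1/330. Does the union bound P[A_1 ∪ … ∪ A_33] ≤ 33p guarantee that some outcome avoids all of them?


Union bound: P[∪_{i=1}^{33} A_i] ≤ Σ_i P[A_i] ≤ 33·p = 33·(1/330) = 1/10.
Numerically: 1/10 ≈ 0.10000.
Is 1/10 < 1? YES.
Since P[∪ A_i] ≤ 1/10 < 1, the complement has P[∩ A_i^c] ≥ 1 − 1/10 = 9/10 > 0, so some outcome avoids every A_i.

33·p = 1/10 ≈ 0.10000; existence CERTIFIED by the union bound.


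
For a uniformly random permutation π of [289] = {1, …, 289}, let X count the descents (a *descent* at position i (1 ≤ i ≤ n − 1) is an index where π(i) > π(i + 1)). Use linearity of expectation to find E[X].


Write X = Σ X_I over i = 1, …, 288, with X_I the indicator of one descent.
There are 288 indicators.
For each fixed i, the pair (π(i), π(i+1)) is a uniformly random ordered pair of distinct values from {1, …, 289}; by symmetry P[π(i) > π(i+1)] = 1/2.
By linearity: E[X] = 288 · (1/2) = (289 − 1) · (1/2) = 144 ≈ 144.00000.

E[X] = 144 = 144.00000.


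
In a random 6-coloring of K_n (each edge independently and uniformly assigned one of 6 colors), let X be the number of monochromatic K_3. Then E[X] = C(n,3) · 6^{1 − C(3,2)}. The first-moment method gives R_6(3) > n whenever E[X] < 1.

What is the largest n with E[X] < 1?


We need C(n, 3) · 6^{1 − 3} < 1, i.e. C(n, 3) < 6^{3 − 1} = 36.
Check values of n near the boundary:
  n = 6: C(6, 3) = 20; 20 < 36? YES
  n = 7: C(7, 3) = 35; 35 < 36? YES
  n = 8: C(8, 3) = 56; 56 < 36? NO
The largest n with C(n, 3) < 36 is n = 7 (where E[X] = 35/36 ≈ 0.97222). Hence R_6(3) > 7, i.e. R_6(3) ≥ 8.

Largest n = 7; hence R_6(3) > 7.


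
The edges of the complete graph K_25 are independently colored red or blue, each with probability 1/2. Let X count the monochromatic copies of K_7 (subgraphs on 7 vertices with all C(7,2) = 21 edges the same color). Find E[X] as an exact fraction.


Let X = Σ_S X_S over the C(25, 7) = 480700 subsets S of size 7, where X_S = 1 if the K_7 on S is monochromatic.
For a fixed S, the K_7 on S has C(7, 2) = 21 edges. P[all 21 edges red] = (1/2)^21, and likewise for blue, so P[monochromatic] = 2·(1/2)^21 = 2^{1 − 21} = 1/1048576.
By linearity: E[X] = C(25, 7) · 2^{1 − 21} = 480700 · 1/1048576 = 120175/262144.
Numerically: E[X] ≈ 0.45843.

E[X] = C(25,7)·2^(1−C(7,2)) = 120175/262144 ≈ 0.45843.


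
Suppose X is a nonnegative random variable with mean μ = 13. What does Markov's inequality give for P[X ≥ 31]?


μ = E[X] = 13, a = 31.
Markov: P[X ≥ 31] ≤ μ/a = (13)/31 = 13/31.
Numerically: ≈ 0.419.
(Since a = 31 > μ = 13.000, the bound 13/31 is < 1 and informative.)

P[X ≥ 31] ≤ 13/31 ≈ 0.419.


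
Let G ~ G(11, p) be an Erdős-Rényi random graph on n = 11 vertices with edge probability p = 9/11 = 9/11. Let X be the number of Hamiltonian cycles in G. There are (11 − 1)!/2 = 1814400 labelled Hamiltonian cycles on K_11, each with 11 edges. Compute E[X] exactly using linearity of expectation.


K_11 has (11 − 1)!/2 = 1814400 labelled Hamiltonian cycles.
For each such Hamiltonian cycle H, let X_H = 1 if all 11 edges of H are present in G. Then P[X_H = 1] = p^{11} = (9/11)^{11} = 31381059609/285311670611.
Summing the indicators: E[X] = Σ_H E[X_H] = 1814400 · p^{11} = 1814400 · 31381059609/285311670611 = 56937794554569600/285311670611.
Numerically: E[X] ≈ 199563.

E[X] = 1814400 · (9/11)^{11} = 56937794554569600/285311670611 ≈ 199563.


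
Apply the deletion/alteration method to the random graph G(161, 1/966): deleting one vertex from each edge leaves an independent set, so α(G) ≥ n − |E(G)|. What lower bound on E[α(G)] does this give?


E[|E(G)|] = C(161, 2)·p = 12880 · (1/966) = 40/3.
E[α(G)] ≥ n − E[|E(G)|] = 161 − 40/3 = 443/3.
Numerically: ≈ 147.667.
(This is only a lower bound; the true E[α(G)] may be larger.)

E[α(G)] ≥ 443/3 ≈ 147.667.


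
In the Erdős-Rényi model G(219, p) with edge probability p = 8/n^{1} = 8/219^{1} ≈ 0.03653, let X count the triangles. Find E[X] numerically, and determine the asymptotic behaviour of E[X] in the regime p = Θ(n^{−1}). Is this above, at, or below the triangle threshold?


Number of potential triangles: C(219, 3) = 1726669.
Each occurs with probability p³ ≈ (0.03653)³ ≈ 4.8745846e-05.
By linearity: E[X] = C(219, 3)·p³ ≈ 1726669 · 4.8745846e-05 ≈ 84.16794.
Here α = 1, so p = 8/n is exactly at the triangle threshold p ~ 1/n. Asymptotically E[X] → c³/6 = 8³/6 = 256/3 ≈ 85.33333, a bounded constant. In this regime the triangle count is asymptotically Poisson(c³/6).

E[X] ≈ 84.16794; in regime p = Θ(1/n^{1}) E[X] stays bounded (at the triangle threshold p ~ 1/n).


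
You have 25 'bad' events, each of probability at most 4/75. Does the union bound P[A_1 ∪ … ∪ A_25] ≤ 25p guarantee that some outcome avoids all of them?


Union bound: P[∪_{i=1}^{25} A_i] ≤ Σ_i P[A_i] ≤ 25·p = 25·(4/75) = 4/3.
Numerically: 4/3 ≈ 1.333333.
Is 4/3 < 1? NO.
Since the bound 4/3 is ≥ 1, the union bound is uninformative here; it does NOT by itself certify existence.

25·p = 4/3 ≈ 1.333333; existence NOT certified by the union bound.


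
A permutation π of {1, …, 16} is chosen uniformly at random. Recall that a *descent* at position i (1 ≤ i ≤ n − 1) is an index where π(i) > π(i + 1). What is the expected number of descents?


Write X = Σ X_I over i = 1, …, 15, with X_I the indicator of one descent.
There are 15 indicators.
For each fixed i, the pair (π(i), π(i+1)) is a uniformly random ordered pair of distinct values from {1, …, 16}; by symmetry P[π(i) > π(i+1)] = 1/2.
By linearity: E[X] = 15 · (1/2) = (16 − 1) · (1/2) = 15/2 ≈ 7.500000.

E[X] = 15/2 = 7.500000.


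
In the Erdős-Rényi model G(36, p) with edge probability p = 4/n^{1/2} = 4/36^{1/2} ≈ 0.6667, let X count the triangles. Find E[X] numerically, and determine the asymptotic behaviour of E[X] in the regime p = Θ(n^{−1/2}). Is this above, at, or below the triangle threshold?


Number of potential triangles: C(36, 3) = 7140.
Each occurs with probability p³ ≈ (0.6667)³ ≈ 2.962963e-01.
By linearity: E[X] = C(36, 3)·p³ ≈ 7140 · 2.962963e-01 ≈ 2115.5556.
Since α = 1/2 < 1, p = c/n^{1/2} ≫ 1/n is above the triangle threshold p ~ 1/n. Asymptotically E[X] ~ (c³/6)·n^{3(1−α)} = (4³/6)·n^{1.5} → ∞; triangles are abundant w.h.p.

E[X] ≈ 2115.5556; in regime p = Θ(1/n^{1/2}) E[X] diverges (above the triangle threshold p ~ 1/n).


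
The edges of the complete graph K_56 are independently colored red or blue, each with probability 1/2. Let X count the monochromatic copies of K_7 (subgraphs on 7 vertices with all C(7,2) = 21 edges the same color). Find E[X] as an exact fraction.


Let X = Σ_S X_S over the C(56, 7) = 231917400 subsets S of size 7, where X_S = 1 if the K_7 on S is monochromatic.
For a fixed S, the K_7 on S has C(7, 2) = 21 edges. P[all 21 edges red] = (1/2)^21, and likewise for blue, so P[monochromatic] = 2·(1/2)^21 = 2^{1 − 21} = 1/1048576.
By linearity of expectation: E[X] = C(56, 7) · 2^{1 − 21} = 231917400 · 1/1048576 = 28989675/131072.
Numerically: E[X] ≈ 221.17367.

E[X] = C(56,7)·2^(1−C(7,2)) = 28989675/131072 ≈ 221.17367.


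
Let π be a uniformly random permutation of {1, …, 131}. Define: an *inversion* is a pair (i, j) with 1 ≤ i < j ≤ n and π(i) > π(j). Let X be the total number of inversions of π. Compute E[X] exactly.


Write X = Σ X_I over the C(131, 2) = 8515 pairs i < j, with X_I the indicator of one inversion.
There are 8515 indicators.
For each fixed pair i < j, the values π(i) and π(j) are two distinct elements of {1, …, 131} in uniformly random order; by symmetry P[π(i) > π(j)] = 1/2.
By linearity: E[X] = 8515 · (1/2) = C(131, 2) · (1/2) = 8515/2 = 8515/2 ≈ 4257.500000.

E[X] = 8515/2 = 4257.500000.


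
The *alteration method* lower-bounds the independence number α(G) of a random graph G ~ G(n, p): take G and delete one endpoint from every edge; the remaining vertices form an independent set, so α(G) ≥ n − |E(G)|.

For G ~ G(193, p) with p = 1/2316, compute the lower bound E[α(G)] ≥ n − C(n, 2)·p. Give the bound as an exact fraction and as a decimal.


E[|E(G)|] = C(193, 2)·p = 18528 · (1/2316) = 8.
E[α(G)] ≥ n − E[|E(G)|] = 193 − 8 = 185.
Numerically: ≈ 185.0000.
(This is only a lower bound; the true E[α(G)] may be larger.)

E[α(G)] ≥ 185 ≈ 185.0000.


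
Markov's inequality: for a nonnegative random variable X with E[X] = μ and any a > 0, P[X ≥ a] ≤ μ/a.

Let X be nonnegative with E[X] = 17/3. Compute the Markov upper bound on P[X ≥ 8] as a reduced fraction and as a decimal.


μ = E[X] = 17/3, a = 8.
Markov: P[X ≥ 8] ≤ μ/a = (17/3)/8 = 17/24.
Numerically: ≈ 0.708.
(Since a = 8 > μ = 5.667, the bound 17/24 is < 1 and informative.)

P[X ≥ 8] ≤ 17/24 ≈ 0.708.


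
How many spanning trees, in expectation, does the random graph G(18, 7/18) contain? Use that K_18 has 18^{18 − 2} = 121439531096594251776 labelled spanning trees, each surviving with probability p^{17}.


K_18 has 18^{18 − 2} = 121439531096594251776 labelled spanning trees.
For each such spanning tree H, let X_H = 1 if all 17 edges of H are present in G. Then P[X_H = 1] = p^{17} = (7/18)^{17} = 232630513987207/2185911559738696531968.
By linearity of expectation: E[X] = Σ_H E[X_H] = 121439531096594251776 · p^{17} = 121439531096594251776 · 232630513987207/2185911559738696531968 = 232630513987207/18.
Numerically: E[X] ≈ 1.2924e+13.

E[X] = 121439531096594251776 · (7/18)^{17} = 232630513987207/18 ≈ 1.2924e+13.


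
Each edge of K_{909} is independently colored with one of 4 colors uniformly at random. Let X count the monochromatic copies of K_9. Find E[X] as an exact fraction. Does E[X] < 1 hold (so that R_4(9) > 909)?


E[X] = C(909, 9) · 4^{1 − 36} = 1122169012923711463931 · 4^{−35} = 1122169012923711463931/1180591620717411303424.
As a reduced fraction: E[X] = 1122169012923711463931/1180591620717411303424 ≈ 0.951.
Is E[X] < 1? YES.
Since E[X] < 1, there exists a 4-coloring of K_{909} with no monochromatic K_9; hence R_4(9) > 909.

E[X] = 1122169012923711463931/1180591620717411303424 ≈ 0.951; E[X] < 1, so R_4(9) > 909.
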